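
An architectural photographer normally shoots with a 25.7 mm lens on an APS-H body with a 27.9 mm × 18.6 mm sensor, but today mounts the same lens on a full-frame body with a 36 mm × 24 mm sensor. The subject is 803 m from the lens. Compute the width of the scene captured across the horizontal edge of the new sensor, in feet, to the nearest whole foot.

3690 ft

The focal length stays 25.7 mm; the relevant sensor dimension is now w = 36 mm. Object distance dₒ = 803 m = 803000 mm.
Thin-lens field width W = w·(dₒ − f)/f = 36 × (803000 − 25.7)/25.7 ≈ 1124788.903 mm = 1124788.903/304.8 ft = 3690.25 ft.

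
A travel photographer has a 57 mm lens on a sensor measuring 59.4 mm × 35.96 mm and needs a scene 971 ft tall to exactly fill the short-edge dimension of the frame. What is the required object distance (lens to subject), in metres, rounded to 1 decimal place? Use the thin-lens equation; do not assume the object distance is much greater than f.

W: 971 ft × 304.8 mm/ft = 295960.79 mm.
Magnification m = h/W = dᵢ/dₒ; combined with 1/f = 1/dₒ + 1/dᵢ this gives dₒ = f·(1 + W/h).
dₒ = 57 mm × (1 + 295961/35.96) = 57 × 8231.2778 ≈ 469182.836 mm = 469.183 m.

469.2 m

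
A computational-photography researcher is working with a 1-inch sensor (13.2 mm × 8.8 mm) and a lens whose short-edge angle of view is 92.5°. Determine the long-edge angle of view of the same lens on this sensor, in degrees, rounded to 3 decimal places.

114.908°

From the short-edge AOV: f = 8.8 / (2·tan(46.25°)) = 8.8 / 2.08923 ≈ 4.2121 mm.
Long-edge AOV = 2·arctan(13.2 / (2 × 4.2121)) = 2·arctan(1.56692) ≈ 114.9084°.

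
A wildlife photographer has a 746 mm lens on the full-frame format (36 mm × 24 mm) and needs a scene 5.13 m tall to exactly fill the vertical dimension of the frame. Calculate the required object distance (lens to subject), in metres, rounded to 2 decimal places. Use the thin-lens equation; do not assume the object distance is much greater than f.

W: 5.13 m = 5130 mm.
Magnification m = h/W = dᵢ/dₒ; combined with 1/f = 1/dₒ + 1/dᵢ this gives dₒ = f·(1 + W/h).
dₒ = 746 mm × (1 + 5130/24) = 746 × 214.7500 ≈ 160203.500 mm = 160.203 m.

160.20 m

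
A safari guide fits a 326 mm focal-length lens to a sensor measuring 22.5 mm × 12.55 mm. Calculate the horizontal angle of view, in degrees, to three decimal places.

3.953°

Angle of view α = 2·arctan(w/2f) with w = 22.5 mm and f = 326 mm.
w/2f = 0.03451; arctan(0.03451) ≈ 1.9764°, so α ≈ 3.9529°.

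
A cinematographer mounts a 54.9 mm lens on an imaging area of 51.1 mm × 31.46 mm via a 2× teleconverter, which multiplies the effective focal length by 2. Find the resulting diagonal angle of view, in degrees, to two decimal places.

30.57°

Effective focal length f = 54.9 × 2 = 109.8 mm.
Sensor diagonal = √(51.1² + 31.46²) = √3600.9416 ≈ 60.0078 mm.
α = 2·arctan(60.008 / (2 × 109.8)) = 2·arctan(0.27326) ≈ 30.5670°.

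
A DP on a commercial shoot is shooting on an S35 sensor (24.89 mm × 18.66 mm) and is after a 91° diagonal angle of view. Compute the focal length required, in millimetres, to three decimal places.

Sensor diagonal = √(24.89² + 18.66²) = √967.7077 ≈ 31.1080 mm.
From α = 2·arctan(d/2f) we get f = d / (2·tan(α/2)).
With d = 31.1080 mm and α/2 = 45.5°, tan(α/2) ≈ 1.01761, so f ≈ 31.1080 / 2.03521 ≈ 15.2849 mm.

15.285 mm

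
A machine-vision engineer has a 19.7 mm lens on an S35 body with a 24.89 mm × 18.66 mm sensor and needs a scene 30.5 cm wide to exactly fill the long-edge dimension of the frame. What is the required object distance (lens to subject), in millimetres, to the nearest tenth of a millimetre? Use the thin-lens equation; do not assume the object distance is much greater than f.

261.1 mm

W: 30.5 cm = 305 mm.
Magnification m = w/W = dᵢ/dₒ; combined with 1/f = 1/dₒ + 1/dᵢ this gives dₒ = f·(1 + W/w).
dₒ = 19.7 mm × (1 + 305/24.89) = 19.7 × 13.2539 ≈ 261.102 mm.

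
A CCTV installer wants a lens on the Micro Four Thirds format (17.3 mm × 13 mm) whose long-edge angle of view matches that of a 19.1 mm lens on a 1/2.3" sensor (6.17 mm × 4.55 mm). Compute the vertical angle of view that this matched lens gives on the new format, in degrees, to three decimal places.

Equal long-edge AOV ⇒ f₂ = f₁ · 17.3/6.17 = 19.1 × 2.80389 ≈ 53.5543 mm.
Vertical AOV on the new format = 2·arctan(13 / (2 × 53.5543)) = 2·arctan(0.12137) ≈ 13.8405°.

13.841°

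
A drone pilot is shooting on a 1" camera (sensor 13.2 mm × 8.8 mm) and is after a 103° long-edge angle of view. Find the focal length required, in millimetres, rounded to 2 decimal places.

From α = 2·arctan(w/2f) we get f = w / (2·tan(α/2)).
With w = 13.2 mm and α/2 = 51.5°, tan(α/2) ≈ 1.25717, so f ≈ 13.2 / 2.51434 ≈ 5.2499 mm.

5.25 mm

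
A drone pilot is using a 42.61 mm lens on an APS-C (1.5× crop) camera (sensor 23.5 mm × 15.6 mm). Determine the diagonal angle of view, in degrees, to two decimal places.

Sensor diagonal = √(23.5² + 15.6²) = √795.6100 ≈ 28.2066 mm.
Angle of view α = 2·arctan(d/2f) with d = 28.2066 mm and f = 42.61 mm.
d/2f = 0.33099; arctan(0.33099) ≈ 18.3138°, so α ≈ 36.6276°.

36.63°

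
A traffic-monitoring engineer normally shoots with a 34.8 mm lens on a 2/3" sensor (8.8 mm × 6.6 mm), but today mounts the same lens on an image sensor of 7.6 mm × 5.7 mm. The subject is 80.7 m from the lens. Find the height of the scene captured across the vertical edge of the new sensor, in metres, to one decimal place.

13.2 m

The focal length stays 34.8 mm; the relevant sensor dimension is now h = 5.7 mm. Object distance dₒ = 80.7 m = 80700 mm.
Thin-lens field height W = h·(dₒ − f)/f = 5.7 × (80700 − 34.8)/34.8 ≈ 13212.403 mm = 13.2124 m.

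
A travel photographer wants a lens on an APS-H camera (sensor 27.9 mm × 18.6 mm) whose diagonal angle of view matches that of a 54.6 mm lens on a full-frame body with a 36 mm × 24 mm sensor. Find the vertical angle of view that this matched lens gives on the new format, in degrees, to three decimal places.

Sensor diagonal = √(36² + 24²) = √1872.0000 ≈ 43.2666 mm.
Sensor diagonal = √(27.9² + 18.6²) = √1124.3700 ≈ 33.5316 mm.
Equal diagonal AOV ⇒ f₂ = f₁ · 33.5316/43.2666 = 54.6 × 0.77500 ≈ 42.3150 mm.
Vertical AOV on the new format = 2·arctan(18.6 / (2 × 42.3150)) = 2·arctan(0.21978) ≈ 24.7908°.

24.791°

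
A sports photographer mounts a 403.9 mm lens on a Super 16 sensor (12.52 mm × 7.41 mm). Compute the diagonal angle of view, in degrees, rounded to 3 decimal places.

Sensor diagonal = √(12.52² + 7.41²) = √211.6585 ≈ 14.5485 mm.
Angle of view α = 2·arctan(d/2f) with d = 14.5485 mm and f = 403.9 mm.
d/2f = 0.01801; arctan(0.01801) ≈ 1.0318°, so α ≈ 2.0636°.

2.064°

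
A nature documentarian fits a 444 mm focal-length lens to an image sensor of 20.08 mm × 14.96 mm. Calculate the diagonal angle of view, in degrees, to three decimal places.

Sensor diagonal = √(20.08² + 14.96²) = √627.0080 ≈ 25.0401 mm.
Angle of view α = 2·arctan(d/2f) with d = 25.0401 mm and f = 444 mm.
d/2f = 0.02820; arctan(0.02820) ≈ 1.6152°, so α ≈ 3.2304°.

3.230°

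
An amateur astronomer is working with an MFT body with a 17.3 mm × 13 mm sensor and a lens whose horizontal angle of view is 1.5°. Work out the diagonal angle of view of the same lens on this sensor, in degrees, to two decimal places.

From the horizontal AOV: f = 17.3 / (2·tan(0.75°)) = 17.3 / 0.02618 ≈ 660.7736 mm.
Sensor diagonal = √(17.3² + 13²) = √468.2900 ≈ 21.6400 mm.
Diagonal AOV = 2·arctan(21.6400 / (2 × 660.7736)) = 2·arctan(0.01637) ≈ 1.8762°.

1.88°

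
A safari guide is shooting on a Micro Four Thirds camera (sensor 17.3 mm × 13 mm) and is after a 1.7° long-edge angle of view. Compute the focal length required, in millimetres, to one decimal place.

From α = 2·arctan(w/2f) we get f = w / (2·tan(α/2)).
With w = 17.3 mm and α/2 = 0.85°, tan(α/2) ≈ 0.01484, so f ≈ 17.3 / 0.02967 ≈ 583.0260 mm.

583.0 mm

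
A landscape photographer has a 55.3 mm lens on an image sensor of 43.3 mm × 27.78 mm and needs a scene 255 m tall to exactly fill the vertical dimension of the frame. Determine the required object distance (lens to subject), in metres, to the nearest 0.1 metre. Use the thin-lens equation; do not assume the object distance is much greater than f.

W: 255 m = 255000 mm.
Magnification m = h/W = dᵢ/dₒ; combined with 1/f = 1/dₒ + 1/dᵢ this gives dₒ = f·(1 + W/h).
dₒ = 55.3 mm × (1 + 255000/27.78) = 55.3 × 9180.2657 ≈ 507668.691 mm = 507.669 m.

507.7 m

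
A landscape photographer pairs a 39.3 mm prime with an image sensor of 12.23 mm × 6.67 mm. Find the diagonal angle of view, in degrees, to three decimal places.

Sensor diagonal = √(12.23² + 6.67²) = √194.0618 ≈ 13.9306 mm.
Angle of view α = 2·arctan(d/2f) with d = 13.9306 mm and f = 39.3 mm.
d/2f = 0.17723; arctan(0.17723) ≈ 10.0504°, so α ≈ 20.1008°.

20.101°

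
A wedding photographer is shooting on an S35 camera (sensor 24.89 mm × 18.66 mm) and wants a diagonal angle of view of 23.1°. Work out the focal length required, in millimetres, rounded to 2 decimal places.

Sensor diagonal = √(24.89² + 18.66²) = √967.7077 ≈ 31.1080 mm.
From α = 2·arctan(d/2f) we get f = d / (2·tan(α/2)).
With d = 31.1080 mm and α/2 = 11.55°, tan(α/2) ≈ 0.20436, so f ≈ 31.1080 / 0.40872 ≈ 76.1103 mm.

76.11 mm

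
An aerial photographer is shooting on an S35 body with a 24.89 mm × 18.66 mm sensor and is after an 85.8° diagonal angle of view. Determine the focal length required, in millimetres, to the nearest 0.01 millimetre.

16.74 mm

Sensor diagonal = √(24.89² + 18.66²) = √967.7077 ≈ 31.1080 mm.
From α = 2·arctan(d/2f) we get f = d / (2·tan(α/2)).
With d = 31.1080 mm and α/2 = 42.9°, tan(α/2) ≈ 0.92926, so f ≈ 31.1080 / 1.85851 ≈ 16.7381 mm.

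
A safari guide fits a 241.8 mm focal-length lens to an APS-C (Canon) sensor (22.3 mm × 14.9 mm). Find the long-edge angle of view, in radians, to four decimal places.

0.0922 rad

Angle of view α = 2·arctan(w/2f) with w = 22.3 mm and f = 241.8 mm.
w/2f = 0.04611; arctan(0.04611) ≈ 0.0461 rad, so α ≈ 0.0922 rad.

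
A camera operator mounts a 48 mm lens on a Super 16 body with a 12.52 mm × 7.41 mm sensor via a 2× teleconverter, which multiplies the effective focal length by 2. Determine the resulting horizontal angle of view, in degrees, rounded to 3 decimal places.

7.462°

Effective focal length f = 48 × 2 = 96 mm.
α = 2·arctan(12.52 / (2 × 96)) = 2·arctan(0.06521) ≈ 7.4618°.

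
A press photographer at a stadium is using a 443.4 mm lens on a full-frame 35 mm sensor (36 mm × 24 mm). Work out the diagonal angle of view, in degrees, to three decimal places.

Sensor diagonal = √(36² + 24²) = √1872.0000 ≈ 43.2666 mm.
Angle of view α = 2·arctan(d/2f) with d = 43.2666 mm and f = 443.4 mm.
d/2f = 0.04879; arctan(0.04879) ≈ 2.7932°, so α ≈ 5.5864°.

5.586°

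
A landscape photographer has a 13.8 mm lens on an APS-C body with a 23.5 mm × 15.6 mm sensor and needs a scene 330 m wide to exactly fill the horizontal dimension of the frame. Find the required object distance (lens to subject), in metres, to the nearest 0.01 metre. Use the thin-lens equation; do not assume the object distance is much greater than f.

193.80 m

W: 330 m = 330000 mm.
Magnification m = w/W = dᵢ/dₒ; combined with 1/f = 1/dₒ + 1/dᵢ this gives dₒ = f·(1 + W/w).
dₒ = 13.8 mm × (1 + 330000/23.5) = 13.8 × 14043.5532 ≈ 193801.034 mm = 193.801 m.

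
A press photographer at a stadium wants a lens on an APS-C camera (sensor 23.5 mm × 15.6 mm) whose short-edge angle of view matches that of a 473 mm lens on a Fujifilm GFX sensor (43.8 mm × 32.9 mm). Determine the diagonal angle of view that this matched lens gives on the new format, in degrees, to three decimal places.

Equal short-edge AOV ⇒ f₂ = f₁ · 15.6/32.9 = 473 × 0.47416 ≈ 224.2796 mm.
Sensor diagonal = √(23.5² + 15.6²) = √795.6100 ≈ 28.2066 mm.
Diagonal AOV on the new format = 2·arctan(28.2066 / (2 × 224.2796)) = 2·arctan(0.06288) ≈ 7.1963°.

7.196°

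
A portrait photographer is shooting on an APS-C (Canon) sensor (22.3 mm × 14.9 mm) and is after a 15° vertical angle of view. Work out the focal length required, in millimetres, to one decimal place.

56.6 mm

From α = 2·arctan(h/2f) we get f = h / (2·tan(α/2)).
With h = 14.9 mm and α/2 = 7.5°, tan(α/2) ≈ 0.13165, so f ≈ 14.9 / 0.26330 ≈ 56.5884 mm.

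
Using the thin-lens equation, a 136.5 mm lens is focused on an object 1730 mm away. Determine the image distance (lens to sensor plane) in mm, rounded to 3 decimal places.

1/dᵢ = 1/f − 1/dₒ = 1/136.5 − 1/1730 = 0.0067480 mm⁻¹.
dᵢ = 1/0.0067480 ≈ 148.1927 mm.

148.193 mm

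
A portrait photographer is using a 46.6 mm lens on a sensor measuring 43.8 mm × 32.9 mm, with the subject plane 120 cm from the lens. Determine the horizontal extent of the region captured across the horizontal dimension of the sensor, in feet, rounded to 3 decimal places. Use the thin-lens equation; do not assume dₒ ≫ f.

3.557 ft

dₒ: 120 cm = 1200 mm.
Similar triangles through the lens centre give W/dₒ = w/dᵢ; with 1/f = 1/dₒ + 1/dᵢ this gives W = w·(dₒ − f)/f.
W = 43.8 mm × (1200 − 46.6) / 46.6 = 43.8 × 24.7511 ≈ 1084.097 mm = 1084.097/304.8 ft = 3.55675 ft.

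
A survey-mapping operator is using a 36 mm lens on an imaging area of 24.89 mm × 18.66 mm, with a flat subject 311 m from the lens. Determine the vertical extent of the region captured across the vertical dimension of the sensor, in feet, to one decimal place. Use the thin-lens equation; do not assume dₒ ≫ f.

dₒ: 311 m = 311000 mm.
Similar triangles through the lens centre give W/dₒ = h/dᵢ; with 1/f = 1/dₒ + 1/dᵢ this gives W = h·(dₒ − f)/f.
W = 18.66 mm × (311000 − 36) / 36 = 18.66 × 8637.8889 ≈ 161183.007 mm = 161183.007/304.8 ft = 528.816 ft.

528.8 ft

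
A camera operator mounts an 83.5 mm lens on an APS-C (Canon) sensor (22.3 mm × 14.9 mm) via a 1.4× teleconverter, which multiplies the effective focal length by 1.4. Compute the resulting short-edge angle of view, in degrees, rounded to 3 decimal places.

7.293°

Effective focal length f = 83.5 × 1.4 = 116.9 mm.
α = 2·arctan(14.9 / (2 × 116.9)) = 2·arctan(0.06373) ≈ 7.2930°.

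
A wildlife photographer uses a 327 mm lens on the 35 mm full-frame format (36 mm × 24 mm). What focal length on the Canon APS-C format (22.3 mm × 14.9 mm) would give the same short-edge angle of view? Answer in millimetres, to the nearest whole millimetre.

203 mm

Equal angle of view means equal height/f ratio, so f₂ = f₁ · (height₂/height₁) = 327 × 14.9/24.
f₂ = 327 × 0.62083 ≈ 203.013 mm.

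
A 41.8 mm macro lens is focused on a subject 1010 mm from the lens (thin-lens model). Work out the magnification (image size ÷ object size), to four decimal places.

0.0432×

Thin lens: 1/f = 1/dₒ + 1/dᵢ → 1/dᵢ = 1/41.8 − 1/1010 = 0.0229333 mm⁻¹, so dᵢ ≈ 43.6046 mm.
Magnification m = dᵢ/dₒ = 43.6046/1010 ≈ 0.04317.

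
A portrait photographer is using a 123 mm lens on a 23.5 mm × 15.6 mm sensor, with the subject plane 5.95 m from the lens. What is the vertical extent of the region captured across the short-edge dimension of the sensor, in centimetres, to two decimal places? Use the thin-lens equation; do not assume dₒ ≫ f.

dₒ: 5.95 m = 5950 mm.
Similar triangles through the lens centre give W/dₒ = h/dᵢ; with 1/f = 1/dₒ + 1/dᵢ this gives W = h·(dₒ − f)/f.
W = 15.6 mm × (5950 − 123) / 123 = 15.6 × 47.3740 ≈ 739.034 mm = 73.9034 cm.

73.90 cm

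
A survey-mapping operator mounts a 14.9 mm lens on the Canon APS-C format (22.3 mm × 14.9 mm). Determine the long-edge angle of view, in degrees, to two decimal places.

Angle of view α = 2·arctan(w/2f) with w = 22.3 mm and f = 14.9 mm.
w/2f = 0.74832; arctan(0.74832) ≈ 36.8083°, so α ≈ 73.6166°.

73.62°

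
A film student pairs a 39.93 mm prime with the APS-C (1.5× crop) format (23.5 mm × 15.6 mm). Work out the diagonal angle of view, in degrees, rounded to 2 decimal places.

Sensor diagonal = √(23.5² + 15.6²) = √795.6100 ≈ 28.2066 mm.
Angle of view α = 2·arctan(d/2f) with d = 28.2066 mm and f = 39.93 mm.
d/2f = 0.35320; arctan(0.35320) ≈ 19.4532°, so α ≈ 38.9065°.

38.91°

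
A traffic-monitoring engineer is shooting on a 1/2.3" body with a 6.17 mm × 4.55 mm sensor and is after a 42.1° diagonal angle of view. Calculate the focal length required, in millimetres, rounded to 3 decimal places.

9.960 mm

Sensor diagonal = √(6.17² + 4.55²) = √58.7714 ≈ 7.6663 mm.
From α = 2·arctan(d/2f) we get f = d / (2·tan(α/2)).
With d = 7.6663 mm and α/2 = 21.05°, tan(α/2) ≈ 0.38487, so f ≈ 7.6663 / 0.76973 ≈ 9.9596 mm.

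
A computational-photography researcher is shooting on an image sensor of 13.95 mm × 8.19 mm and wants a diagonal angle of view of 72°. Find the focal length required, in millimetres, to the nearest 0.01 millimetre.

11.13 mm

Sensor diagonal = √(13.95² + 8.19²) = √261.6786 ≈ 16.1765 mm.
From α = 2·arctan(d/2f) we get f = d / (2·tan(α/2)).
With d = 16.1765 mm and α/2 = 36°, tan(α/2) ≈ 0.72654, so f ≈ 16.1765 / 1.45309 ≈ 11.1325 mm.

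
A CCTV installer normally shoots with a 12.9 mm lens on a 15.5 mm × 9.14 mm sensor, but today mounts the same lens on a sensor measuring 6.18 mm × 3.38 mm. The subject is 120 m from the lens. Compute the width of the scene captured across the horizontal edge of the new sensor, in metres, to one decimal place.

The focal length stays 12.9 mm; the relevant sensor dimension is now w = 6.18 mm. Object distance dₒ = 120 m = 120000 mm.
Thin-lens field width W = w·(dₒ − f)/f = 6.18 × (120000 − 12.9)/12.9 ≈ 57482.192 mm = 57.4822 m.

57.5 m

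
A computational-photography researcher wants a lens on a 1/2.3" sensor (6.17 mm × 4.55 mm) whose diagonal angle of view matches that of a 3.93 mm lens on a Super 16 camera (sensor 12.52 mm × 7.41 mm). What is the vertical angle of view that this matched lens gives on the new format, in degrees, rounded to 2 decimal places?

95.38°

Sensor diagonal = √(12.52² + 7.41²) = √211.6585 ≈ 14.5485 mm.
Sensor diagonal = √(6.17² + 4.55²) = √58.7714 ≈ 7.6663 mm.
Equal diagonal AOV ⇒ f₂ = f₁ · 7.6663/14.5485 = 3.93 × 0.52694 ≈ 2.0709 mm.
Vertical AOV on the new format = 2·arctan(4.55 / (2 × 2.0709)) = 2·arctan(1.09856) ≈ 95.3779°.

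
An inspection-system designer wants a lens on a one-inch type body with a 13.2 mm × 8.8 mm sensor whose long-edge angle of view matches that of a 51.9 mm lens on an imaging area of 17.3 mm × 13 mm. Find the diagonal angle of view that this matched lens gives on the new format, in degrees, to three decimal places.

Equal long-edge AOV ⇒ f₂ = f₁ · 13.2/17.3 = 51.9 × 0.76301 ≈ 39.6000 mm.
Sensor diagonal = √(13.2² + 8.8²) = √251.6800 ≈ 15.8644 mm.
Diagonal AOV on the new format = 2·arctan(15.8644 / (2 × 39.6000)) = 2·arctan(0.20031) ≈ 22.6538°.

22.654°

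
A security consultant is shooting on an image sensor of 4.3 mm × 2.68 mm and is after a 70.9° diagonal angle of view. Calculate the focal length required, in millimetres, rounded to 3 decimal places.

3.558 mm

Sensor diagonal = √(4.3² + 2.68²) = √25.6724 ≈ 5.0668 mm.
From α = 2·arctan(d/2f) we get f = d / (2·tan(α/2)).
With d = 5.0668 mm and α/2 = 35.45°, tan(α/2) ≈ 0.71198, so f ≈ 5.0668 / 1.42395 ≈ 3.5583 mm.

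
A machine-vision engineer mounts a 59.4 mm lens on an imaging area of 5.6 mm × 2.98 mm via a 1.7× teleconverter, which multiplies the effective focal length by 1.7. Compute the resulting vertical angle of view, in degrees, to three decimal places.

Effective focal length f = 59.4 × 1.7 = 100.98 mm.
α = 2·arctan(2.98 / (2 × 100.98)) = 2·arctan(0.01476) ≈ 1.6907°.

1.691°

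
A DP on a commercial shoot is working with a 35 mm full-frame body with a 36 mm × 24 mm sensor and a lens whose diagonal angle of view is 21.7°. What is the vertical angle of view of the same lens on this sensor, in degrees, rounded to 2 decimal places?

12.14°

Sensor diagonal = √(36² + 24²) = √1872.0000 ≈ 43.2666 mm.
From the diagonal AOV: f = 43.2666 / (2·tan(10.85°)) = 43.2666 / 0.38333 ≈ 112.8705 mm.
Vertical AOV = 2·arctan(24 / (2 × 112.8705)) = 2·arctan(0.10632) ≈ 12.1374°.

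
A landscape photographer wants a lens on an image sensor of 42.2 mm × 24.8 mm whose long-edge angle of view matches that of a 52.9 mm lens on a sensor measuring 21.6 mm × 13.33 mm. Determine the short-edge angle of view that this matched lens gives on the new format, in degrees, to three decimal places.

13.683°

Equal long-edge AOV ⇒ f₂ = f₁ · 42.2/21.6 = 52.9 × 1.95370 ≈ 103.3509 mm.
Short-edge AOV on the new format = 2·arctan(24.8 / (2 × 103.3509)) = 2·arctan(0.11998) ≈ 13.6832°.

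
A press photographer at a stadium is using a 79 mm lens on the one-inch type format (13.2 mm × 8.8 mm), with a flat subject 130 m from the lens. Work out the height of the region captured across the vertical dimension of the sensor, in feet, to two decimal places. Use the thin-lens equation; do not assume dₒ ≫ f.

47.48 ft

dₒ: 130 m = 130000 mm.
Similar triangles through the lens centre give W/dₒ = h/dᵢ; with 1/f = 1/dₒ + 1/dᵢ this gives W = h·(dₒ − f)/f.
W = 8.8 mm × (130000 − 79) / 79 = 8.8 × 1644.5696 ≈ 14472.213 mm = 14472.213/304.8 ft = 47.481 ft.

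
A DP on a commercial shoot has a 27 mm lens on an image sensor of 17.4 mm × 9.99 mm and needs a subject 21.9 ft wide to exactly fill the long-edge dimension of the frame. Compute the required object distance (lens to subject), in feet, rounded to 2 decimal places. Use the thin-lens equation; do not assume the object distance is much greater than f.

34.07 ft

W: 21.9 ft × 304.8 mm/ft = 6675.12 mm.
Magnification m = w/W = dᵢ/dₒ; combined with 1/f = 1/dₒ + 1/dᵢ this gives dₒ = f·(1 + W/w).
dₒ = 27 mm × (1 + 6675.12/17.4) = 27 × 384.6276 ≈ 10384.944 mm = 10384.944/304.8 ft = 34.0713 ft.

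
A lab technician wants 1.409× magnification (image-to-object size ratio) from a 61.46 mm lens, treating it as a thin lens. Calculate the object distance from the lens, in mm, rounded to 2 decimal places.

105.08 mm

With m = dᵢ/dₒ and 1/f = 1/dₒ + 1/dᵢ, substituting dᵢ = m·dₒ gives 1/f = (1 + 1/m)/dₒ, hence dₒ = f·(1 + 1/m).
dₒ = 61.46 × (1 + 1/1.409) = 61.46 × 1.70972 ≈ 105.080 mm.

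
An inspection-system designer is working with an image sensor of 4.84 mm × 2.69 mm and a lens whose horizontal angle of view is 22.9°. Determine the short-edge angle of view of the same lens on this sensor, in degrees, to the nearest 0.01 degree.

12.85°

From the horizontal AOV: f = 4.84 / (2·tan(11.45°)) = 4.84 / 0.40509 ≈ 11.9480 mm.
Short-edge AOV = 2·arctan(2.69 / (2 × 11.9480)) = 2·arctan(0.11257) ≈ 12.8456°.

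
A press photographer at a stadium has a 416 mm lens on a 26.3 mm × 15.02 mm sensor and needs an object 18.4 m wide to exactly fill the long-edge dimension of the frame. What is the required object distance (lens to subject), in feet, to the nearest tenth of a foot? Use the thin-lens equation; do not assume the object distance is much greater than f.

956.2 ft

W: 18.4 m = 18400 mm.
Magnification m = w/W = dᵢ/dₒ; combined with 1/f = 1/dₒ + 1/dᵢ this gives dₒ = f·(1 + W/w).
dₒ = 416 mm × (1 + 18400/26.3) = 416 × 700.6198 ≈ 291457.825 mm = 291457.825/304.8 ft = 956.226 ft.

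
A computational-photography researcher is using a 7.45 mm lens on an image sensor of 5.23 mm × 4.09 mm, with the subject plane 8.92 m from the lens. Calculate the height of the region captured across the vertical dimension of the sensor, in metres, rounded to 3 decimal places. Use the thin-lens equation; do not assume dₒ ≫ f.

4.893 m

dₒ: 8.92 m = 8920 mm.
Similar triangles through the lens centre give W/dₒ = h/dᵢ; with 1/f = 1/dₒ + 1/dᵢ this gives W = h·(dₒ − f)/f.
W = 4.09 mm × (8920 − 7.45) / 7.45 = 4.09 × 1196.3154 ≈ 4892.930 mm = 4.89293 m.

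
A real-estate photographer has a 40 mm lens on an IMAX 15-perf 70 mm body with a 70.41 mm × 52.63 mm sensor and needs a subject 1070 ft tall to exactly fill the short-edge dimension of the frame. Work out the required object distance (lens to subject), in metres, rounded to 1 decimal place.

247.9 m

W: 1070 ft × 304.8 mm/ft = 326135.99 mm.
Magnification m = h/W = dᵢ/dₒ; combined with 1/f = 1/dₒ + 1/dᵢ this gives dₒ = f·(1 + W/h).
dₒ = 40 mm × (1 + 326136/52.63) = 40 × 6197.7697 ≈ 247910.788 mm = 247.911 m.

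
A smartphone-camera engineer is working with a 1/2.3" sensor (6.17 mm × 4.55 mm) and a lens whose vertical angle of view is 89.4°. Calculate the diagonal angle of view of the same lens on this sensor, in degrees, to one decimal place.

From the vertical AOV: f = 4.55 / (2·tan(44.7°)) = 4.55 / 1.97916 ≈ 2.2989 mm.
Sensor diagonal = √(6.17² + 4.55²) = √58.7714 ≈ 7.6663 mm.
Diagonal AOV = 2·arctan(7.6663 / (2 × 2.2989)) = 2·arctan(1.66734) ≈ 118.0928°.

118.1°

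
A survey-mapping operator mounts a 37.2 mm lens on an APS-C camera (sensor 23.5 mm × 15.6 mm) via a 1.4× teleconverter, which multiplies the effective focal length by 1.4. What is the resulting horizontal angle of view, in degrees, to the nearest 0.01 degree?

25.43°

Effective focal length f = 37.2 × 1.4 = 52.08 mm.
α = 2·arctan(23.5 / (2 × 52.08)) = 2·arctan(0.22561) ≈ 25.4278°.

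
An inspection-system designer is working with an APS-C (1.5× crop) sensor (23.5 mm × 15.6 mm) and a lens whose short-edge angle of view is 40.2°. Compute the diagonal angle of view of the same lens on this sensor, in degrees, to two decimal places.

From the short-edge AOV: f = 15.6 / (2·tan(20.1°)) = 15.6 / 0.73190 ≈ 21.3145 mm.
Sensor diagonal = √(23.5² + 15.6²) = √795.6100 ≈ 28.2066 mm.
Diagonal AOV = 2·arctan(28.2066 / (2 × 21.3145)) = 2·arctan(0.66168) ≈ 66.9832°.

66.98°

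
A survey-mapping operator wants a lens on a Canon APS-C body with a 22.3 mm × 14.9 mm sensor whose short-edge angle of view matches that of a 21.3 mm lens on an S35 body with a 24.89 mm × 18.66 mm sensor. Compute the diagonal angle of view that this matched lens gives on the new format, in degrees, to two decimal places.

Equal short-edge AOV ⇒ f₂ = f₁ · 14.9/18.66 = 21.3 × 0.79850 ≈ 17.0080 mm.
Sensor diagonal = √(22.3² + 14.9²) = √719.3000 ≈ 26.8198 mm.
Diagonal AOV on the new format = 2·arctan(26.8198 / (2 × 17.0080)) = 2·arctan(0.78844) ≈ 76.5076°.

76.51°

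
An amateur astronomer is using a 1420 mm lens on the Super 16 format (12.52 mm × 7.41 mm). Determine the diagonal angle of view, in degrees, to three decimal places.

Sensor diagonal = √(12.52² + 7.41²) = √211.6585 ≈ 14.5485 mm.
Angle of view α = 2·arctan(d/2f) with d = 14.5485 mm and f = 1420 mm.
d/2f = 0.00512; arctan(0.00512) ≈ 0.2935°, so α ≈ 0.5870°.

0.587°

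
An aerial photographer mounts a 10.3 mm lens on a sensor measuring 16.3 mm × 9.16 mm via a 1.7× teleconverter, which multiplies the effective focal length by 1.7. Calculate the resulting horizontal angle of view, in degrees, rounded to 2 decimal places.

49.92°

Effective focal length f = 10.3 × 1.7 = 17.51 mm.
α = 2·arctan(16.3 / (2 × 17.51)) = 2·arctan(0.46545) ≈ 49.9191°.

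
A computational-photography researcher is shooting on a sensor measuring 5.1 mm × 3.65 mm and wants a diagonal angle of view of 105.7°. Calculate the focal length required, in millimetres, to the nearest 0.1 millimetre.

2.4 mm

Sensor diagonal = √(5.1² + 3.65²) = √39.3325 ≈ 6.2716 mm.
From α = 2·arctan(d/2f) we get f = d / (2·tan(α/2)).
With d = 6.2716 mm and α/2 = 52.85°, tan(α/2) ≈ 1.31984, so f ≈ 6.2716 / 2.63968 ≈ 2.3759 mm.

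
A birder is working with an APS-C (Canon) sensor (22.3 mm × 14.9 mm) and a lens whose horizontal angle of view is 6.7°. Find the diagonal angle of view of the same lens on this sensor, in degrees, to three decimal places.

8.054°

From the horizontal AOV: f = 22.3 / (2·tan(3.35°)) = 22.3 / 0.11707 ≈ 190.4835 mm.
Sensor diagonal = √(22.3² + 14.9²) = √719.3000 ≈ 26.8198 mm.
Diagonal AOV = 2·arctan(26.8198 / (2 × 190.4835)) = 2·arctan(0.07040) ≈ 8.0539°.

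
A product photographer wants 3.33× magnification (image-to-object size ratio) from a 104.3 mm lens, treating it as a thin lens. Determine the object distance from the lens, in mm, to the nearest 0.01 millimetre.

135.62 mm

With m = dᵢ/dₒ and 1/f = 1/dₒ + 1/dᵢ, substituting dᵢ = m·dₒ gives 1/f = (1 + 1/m)/dₒ, hence dₒ = f·(1 + 1/m).
dₒ = 104.3 × (1 + 1/3.33) = 104.3 × 1.30030 ≈ 135.621 mm.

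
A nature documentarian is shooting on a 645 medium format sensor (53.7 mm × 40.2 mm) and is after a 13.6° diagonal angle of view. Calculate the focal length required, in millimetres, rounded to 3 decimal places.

Sensor diagonal = √(53.7² + 40.2²) = √4499.7300 ≈ 67.0800 mm.
From α = 2·arctan(d/2f) we get f = d / (2·tan(α/2)).
With d = 67.0800 mm and α/2 = 6.8°, tan(α/2) ≈ 0.11924, so f ≈ 67.0800 / 0.23849 ≈ 281.2750 mm.

281.275 mm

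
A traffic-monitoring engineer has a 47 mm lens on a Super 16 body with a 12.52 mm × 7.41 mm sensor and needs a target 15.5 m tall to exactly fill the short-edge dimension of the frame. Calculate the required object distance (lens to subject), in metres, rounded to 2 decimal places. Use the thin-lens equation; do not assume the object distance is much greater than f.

W: 15.5 m = 15500 mm.
Magnification m = h/W = dᵢ/dₒ; combined with 1/f = 1/dₒ + 1/dᵢ this gives dₒ = f·(1 + W/h).
dₒ = 47 mm × (1 + 15500/7.41) = 47 × 2092.7679 ≈ 98360.090 mm = 98.3601 m.

98.36 m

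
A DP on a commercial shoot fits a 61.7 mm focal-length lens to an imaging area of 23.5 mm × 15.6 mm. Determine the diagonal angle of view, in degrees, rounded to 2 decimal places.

Sensor diagonal = √(23.5² + 15.6²) = √795.6100 ≈ 28.2066 mm.
Angle of view α = 2·arctan(d/2f) with d = 28.2066 mm and f = 61.7 mm.
d/2f = 0.22858; arctan(0.22858) ≈ 12.8754°, so α ≈ 25.7507°.

25.75°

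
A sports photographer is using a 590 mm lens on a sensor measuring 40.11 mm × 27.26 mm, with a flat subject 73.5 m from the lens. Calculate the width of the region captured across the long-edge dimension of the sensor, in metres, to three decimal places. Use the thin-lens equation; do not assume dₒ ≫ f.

4.957 m

dₒ: 73.5 m = 73500 mm.
Similar triangles through the lens centre give W/dₒ = w/dᵢ; with 1/f = 1/dₒ + 1/dᵢ this gives W = w·(dₒ − f)/f.
W = 40.11 mm × (73500 − 590) / 590 = 40.11 × 123.5763 ≈ 4956.644 mm = 4.95664 m.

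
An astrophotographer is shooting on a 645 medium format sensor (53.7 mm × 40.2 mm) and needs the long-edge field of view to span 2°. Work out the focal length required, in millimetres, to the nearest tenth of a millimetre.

From α = 2·arctan(w/2f) we get f = w / (2·tan(α/2)).
With w = 53.7 mm and α/2 = 1°, tan(α/2) ≈ 0.01746, so f ≈ 53.7 / 0.03491 ≈ 1538.2355 mm.

1538.2 mm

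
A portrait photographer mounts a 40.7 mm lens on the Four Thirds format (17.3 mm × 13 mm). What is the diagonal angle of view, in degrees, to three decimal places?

Sensor diagonal = √(17.3² + 13²) = √468.2900 ≈ 21.6400 mm.
Angle of view α = 2·arctan(d/2f) with d = 21.6400 mm and f = 40.7 mm.
d/2f = 0.26585; arctan(0.26585) ≈ 14.8876°, so α ≈ 29.7752°.

29.775°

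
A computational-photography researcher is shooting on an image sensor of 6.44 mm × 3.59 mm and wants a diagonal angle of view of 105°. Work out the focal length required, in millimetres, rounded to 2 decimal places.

2.83 mm

Sensor diagonal = √(6.44² + 3.59²) = √54.3617 ≈ 7.3730 mm.
From α = 2·arctan(d/2f) we get f = d / (2·tan(α/2)).
With d = 7.3730 mm and α/2 = 52.5°, tan(α/2) ≈ 1.30323, so f ≈ 7.3730 / 2.60645 ≈ 2.8288 mm.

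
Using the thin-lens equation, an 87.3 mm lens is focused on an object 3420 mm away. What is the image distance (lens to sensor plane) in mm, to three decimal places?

89.587 mm

1/dᵢ = 1/f − 1/dₒ = 1/87.3 − 1/3420 = 0.0111624 mm⁻¹.
dᵢ = 1/0.0111624 ≈ 89.5868 mm.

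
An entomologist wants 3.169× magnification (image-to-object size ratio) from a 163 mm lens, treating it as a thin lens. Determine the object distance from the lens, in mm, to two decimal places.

214.44 mm

With m = dᵢ/dₒ and 1/f = 1/dₒ + 1/dᵢ, substituting dᵢ = m·dₒ gives 1/f = (1 + 1/m)/dₒ, hence dₒ = f·(1 + 1/m).
dₒ = 163 × (1 + 1/3.169) = 163 × 1.31556 ≈ 214.436 mm.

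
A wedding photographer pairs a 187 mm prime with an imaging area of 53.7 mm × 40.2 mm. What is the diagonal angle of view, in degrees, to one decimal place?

Sensor diagonal = √(53.7² + 40.2²) = √4499.7300 ≈ 67.0800 mm.
Angle of view α = 2·arctan(d/2f) with d = 67.0800 mm and f = 187 mm.
d/2f = 0.17936; arctan(0.17936) ≈ 10.1684°, so α ≈ 20.3367°.

20.3°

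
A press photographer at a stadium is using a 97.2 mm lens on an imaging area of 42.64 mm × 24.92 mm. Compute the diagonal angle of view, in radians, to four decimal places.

Sensor diagonal = √(42.64² + 24.92²) = √2439.1760 ≈ 49.3880 mm.
Angle of view α = 2·arctan(d/2f) with d = 49.3880 mm and f = 97.2 mm.
d/2f = 0.25405; arctan(0.25405) ≈ 0.2488 rad, so α ≈ 0.4976 rad.

0.4976 rad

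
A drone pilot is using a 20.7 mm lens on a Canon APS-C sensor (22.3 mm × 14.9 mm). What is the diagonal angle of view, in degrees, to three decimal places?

Sensor diagonal = √(22.3² + 14.9²) = √719.3000 ≈ 26.8198 mm.
Angle of view α = 2·arctan(d/2f) with d = 26.8198 mm and f = 20.7 mm.
d/2f = 0.64782; arctan(0.64782) ≈ 32.9360°, so α ≈ 65.8720°.

65.872°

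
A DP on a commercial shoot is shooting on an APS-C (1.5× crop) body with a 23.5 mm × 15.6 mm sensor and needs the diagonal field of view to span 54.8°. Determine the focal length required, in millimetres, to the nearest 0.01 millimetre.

27.21 mm

Sensor diagonal = √(23.5² + 15.6²) = √795.6100 ≈ 28.2066 mm.
From α = 2·arctan(d/2f) we get f = d / (2·tan(α/2)).
With d = 28.2066 mm and α/2 = 27.4°, tan(α/2) ≈ 0.51835, so f ≈ 28.2066 / 1.03670 ≈ 27.2080 mm.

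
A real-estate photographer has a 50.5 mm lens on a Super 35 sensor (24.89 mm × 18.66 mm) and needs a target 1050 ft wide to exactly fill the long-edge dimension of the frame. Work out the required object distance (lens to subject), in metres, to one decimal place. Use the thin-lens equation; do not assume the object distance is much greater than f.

W: 1050 ft × 304.8 mm/ft = 320039.99 mm.
Magnification m = w/W = dᵢ/dₒ; combined with 1/f = 1/dₒ + 1/dᵢ this gives dₒ = f·(1 + W/w).
dₒ = 50.5 mm × (1 + 320040/24.89) = 50.5 × 12859.1756 ≈ 649388.366 mm = 649.388 m.

649.4 m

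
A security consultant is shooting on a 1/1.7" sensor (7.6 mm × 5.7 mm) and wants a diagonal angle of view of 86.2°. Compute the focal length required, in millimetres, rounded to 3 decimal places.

Sensor diagonal = √(7.6² + 5.7²) = √90.2500 ≈ 9.5000 mm.
From α = 2·arctan(d/2f) we get f = d / (2·tan(α/2)).
With d = 9.5000 mm and α/2 = 43.1°, tan(α/2) ≈ 0.93578, so f ≈ 9.5000 / 1.87157 ≈ 5.0760 mm.

5.076 mm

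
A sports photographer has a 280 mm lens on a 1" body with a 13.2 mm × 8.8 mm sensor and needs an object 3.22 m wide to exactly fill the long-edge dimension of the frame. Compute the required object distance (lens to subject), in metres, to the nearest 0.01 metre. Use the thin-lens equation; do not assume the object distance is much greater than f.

W: 3.22 m = 3220 mm.
Magnification m = w/W = dᵢ/dₒ; combined with 1/f = 1/dₒ + 1/dᵢ this gives dₒ = f·(1 + W/w).
dₒ = 280 mm × (1 + 3220/13.2) = 280 × 244.9394 ≈ 68583.030 mm = 68.583 m.

68.58 m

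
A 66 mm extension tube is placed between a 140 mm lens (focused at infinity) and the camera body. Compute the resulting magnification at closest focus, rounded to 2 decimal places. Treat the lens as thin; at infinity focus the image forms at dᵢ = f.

0.47×

The tube moves the image plane from f to f + e, so dᵢ = 140 + 66 = 206 mm. Focus is achieved when 1/f = 1/dₒ + 1/dᵢ, giving dₒ = 1/(1/f − 1/(f+e)).
Magnification m = dᵢ/dₒ = (f+e)·(1/f − 1/(f+e)) = e/f = 66/140 ≈ 0.4714.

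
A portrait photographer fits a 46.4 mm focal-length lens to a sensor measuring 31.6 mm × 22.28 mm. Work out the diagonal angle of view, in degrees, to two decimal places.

Sensor diagonal = √(31.6² + 22.28²) = √1494.9584 ≈ 38.6647 mm.
Angle of view α = 2·arctan(d/2f) with d = 38.6647 mm and f = 46.4 mm.
d/2f = 0.41665; arctan(0.41665) ≈ 22.6188°, so α ≈ 45.2377°.

45.24°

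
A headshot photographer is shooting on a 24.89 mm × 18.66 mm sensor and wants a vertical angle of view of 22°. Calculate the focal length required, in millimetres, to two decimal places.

From α = 2·arctan(h/2f) we get f = h / (2·tan(α/2)).
With h = 18.66 mm and α/2 = 11°, tan(α/2) ≈ 0.19438, so f ≈ 18.66 / 0.38876 ≈ 47.9987 mm.

48.00 mm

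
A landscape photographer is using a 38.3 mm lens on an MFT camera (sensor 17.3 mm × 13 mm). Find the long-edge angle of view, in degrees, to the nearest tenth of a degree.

Angle of view α = 2·arctan(w/2f) with w = 17.3 mm and f = 38.3 mm.
w/2f = 0.22585; arctan(0.22585) ≈ 12.7267°, so α ≈ 25.4533°.

25.5°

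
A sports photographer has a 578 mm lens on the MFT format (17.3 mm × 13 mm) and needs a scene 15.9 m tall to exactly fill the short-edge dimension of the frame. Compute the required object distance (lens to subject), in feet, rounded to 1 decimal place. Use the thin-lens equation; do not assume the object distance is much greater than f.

W: 15.9 m = 15900 mm.
Magnification m = h/W = dᵢ/dₒ; combined with 1/f = 1/dₒ + 1/dᵢ this gives dₒ = f·(1 + W/h).
dₒ = 578 mm × (1 + 15900/13) = 578 × 1224.0769 ≈ 707516.462 mm = 707516.462/304.8 ft = 2321.25 ft.

2321.2 ft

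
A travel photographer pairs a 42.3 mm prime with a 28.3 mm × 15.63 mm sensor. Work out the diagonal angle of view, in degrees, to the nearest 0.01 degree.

Sensor diagonal = √(28.3² + 15.63²) = √1045.1869 ≈ 32.3294 mm.
Angle of view α = 2·arctan(d/2f) with d = 32.3294 mm and f = 42.3 mm.
d/2f = 0.38214; arctan(0.38214) ≈ 20.9140°, so α ≈ 41.8281°.

41.83°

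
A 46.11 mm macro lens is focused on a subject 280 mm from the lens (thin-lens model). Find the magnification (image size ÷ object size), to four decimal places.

Thin lens: 1/f = 1/dₒ + 1/dᵢ → 1/dᵢ = 1/46.11 − 1/280 = 0.0181158 mm⁻¹, so dᵢ ≈ 55.2003 mm.
Magnification m = dᵢ/dₒ = 55.2003/280 ≈ 0.19714.

0.1971×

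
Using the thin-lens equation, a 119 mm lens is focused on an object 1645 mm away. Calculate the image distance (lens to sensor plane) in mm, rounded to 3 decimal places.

128.280 mm

1/dᵢ = 1/f − 1/dₒ = 1/119 − 1/1645 = 0.0077955 mm⁻¹.
dᵢ = 1/0.0077955 ≈ 128.2798 mm.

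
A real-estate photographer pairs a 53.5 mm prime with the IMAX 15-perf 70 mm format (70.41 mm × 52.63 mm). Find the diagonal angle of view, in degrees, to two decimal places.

Sensor diagonal = √(70.41² + 52.63²) = √7727.4850 ≈ 87.9061 mm.
Angle of view α = 2·arctan(d/2f) with d = 87.9061 mm and f = 53.5 mm.
d/2f = 0.82155; arctan(0.82155) ≈ 39.4049°, so α ≈ 78.8098°.

78.81°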